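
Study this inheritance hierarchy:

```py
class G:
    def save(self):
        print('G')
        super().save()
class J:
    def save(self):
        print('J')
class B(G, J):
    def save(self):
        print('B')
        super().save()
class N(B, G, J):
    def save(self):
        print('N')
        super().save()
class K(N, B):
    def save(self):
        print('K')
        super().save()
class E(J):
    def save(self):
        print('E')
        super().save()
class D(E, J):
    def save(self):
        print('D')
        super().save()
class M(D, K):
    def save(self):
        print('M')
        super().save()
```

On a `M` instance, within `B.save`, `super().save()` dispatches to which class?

L[M] = M + merge(L[D], L[K], [D K])
  take D:  [D E J object] + [K N B G J object] + [D K]
  take E:  [E J object] + [K N B G J object] + [K]
  take K:  [J object] + [K N B G J object] + [K]
  take N:  [J object] + [N B G J object]
  take B:  [J object] + [B G J object]
  take G:  [J object] + [G J object]
  take J:  [J object] + [J object]
  take object:  [object] + [object]
MRO: M D E K N B G J object
super() in B.save on a M instance goes to the class after B in M's MRO: G.

G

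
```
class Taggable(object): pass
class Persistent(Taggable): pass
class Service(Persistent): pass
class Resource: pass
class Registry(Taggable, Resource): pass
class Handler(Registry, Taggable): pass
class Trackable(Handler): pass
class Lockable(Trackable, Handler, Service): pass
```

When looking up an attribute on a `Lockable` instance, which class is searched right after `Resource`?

L[Lockable] = Lockable + merge(L[Trackable], L[Handler], L[Service], [Trackable Handler Service])
  take Trackable:  [Trackable Handler Registry Taggable Resource object] + [Handler Registry Taggable Resource object] + [Service Persistent Taggable object] + [Trackable Handler Service]
  take Handler:  [Handler Registry Taggable Resource object] + [Handler Registry Taggable Resource object] + [Service Persistent Taggable object] + [Handler Service]
  take Registry:  [Registry Taggable Resource object] + [Registry Taggable Resource object] + [Service Persistent Taggable object] + [Service]
  take Service:  [Taggable Resource object] + [Taggable Resource object] + [Service Persistent Taggable object] + [Service]
  take Persistent:  [Taggable Resource object] + [Taggable Resource object] + [Persistent Taggable object]
  take Taggable:  [Taggable Resource object] + [Taggable Resource object] + [Taggable object]
  take Resource:  [Resource object] + [Resource object] + [object]
  take object:  [object] + [object] + [object]
MRO: Lockable Trackable Handler Registry Service Persistent Taggable Resource object
Resource is at position 7; next is object.

object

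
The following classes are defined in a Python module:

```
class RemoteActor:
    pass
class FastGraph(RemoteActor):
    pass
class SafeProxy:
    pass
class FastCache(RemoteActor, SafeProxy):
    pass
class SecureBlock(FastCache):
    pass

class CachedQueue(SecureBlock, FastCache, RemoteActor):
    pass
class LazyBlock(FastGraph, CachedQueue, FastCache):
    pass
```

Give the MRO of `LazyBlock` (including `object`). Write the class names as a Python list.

[LazyBlock, FastGraph, CachedQueue, SecureBlock, FastCache, RemoteActor, SafeProxy, object]

L[LazyBlock] = LazyBlock + merge(L[FastGraph], L[CachedQueue], L[FastCache], [FastGraph CachedQueue FastCache])
  take FastGraph:  [FastGraph RemoteActor object] + [CachedQueue SecureBlock FastCache RemoteActor SafeProxy object] + [FastCache RemoteActor SafeProxy object] + [FastGraph CachedQueue FastCache]
  take CachedQueue:  [RemoteActor object] + [CachedQueue SecureBlock FastCache RemoteActor SafeProxy object] + [FastCache RemoteActor SafeProxy object] + [CachedQueue FastCache]
  take SecureBlock:  [RemoteActor object] + [SecureBlock FastCache RemoteActor SafeProxy object] + [FastCache RemoteActor SafeProxy object] + [FastCache]
  take FastCache:  [RemoteActor object] + [FastCache RemoteActor SafeProxy object] + [FastCache RemoteActor SafeProxy object] + [FastCache]
  take RemoteActor:  [RemoteActor object] + [RemoteActor SafeProxy object] + [RemoteActor SafeProxy object]
  take SafeProxy:  [object] + [SafeProxy object] + [SafeProxy object]
  take object:  [object] + [object] + [object]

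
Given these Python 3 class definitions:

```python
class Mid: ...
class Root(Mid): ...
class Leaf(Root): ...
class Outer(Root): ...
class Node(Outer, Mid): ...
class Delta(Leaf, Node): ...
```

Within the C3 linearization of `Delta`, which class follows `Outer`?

L[Delta] = Delta + merge(L[Leaf], L[Node], [Leaf Node])
  take Leaf:  [Leaf Root Mid object] + [Node Outer Root Mid object] + [Leaf Node]
  take Node:  [Root Mid object] + [Node Outer Root Mid object] + [Node]
  take Outer:  [Root Mid object] + [Outer Root Mid object]
  take Root:  [Root Mid object] + [Root Mid object]
  take Mid:  [Mid object] + [Mid object]
  take object:  [object] + [object]
MRO: Delta Leaf Node Outer Root Mid object
Outer is at position 3; next is Root.

Root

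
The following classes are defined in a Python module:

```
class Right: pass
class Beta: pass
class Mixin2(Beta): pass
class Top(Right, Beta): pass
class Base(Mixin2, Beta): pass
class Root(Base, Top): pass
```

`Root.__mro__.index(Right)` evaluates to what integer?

4

L[Root] = Root + merge(L[Base], L[Top], [Base Top])
  take Base:  [Base Mixin2 Beta object] + [Top Right Beta object] + [Base Top]
  take Mixin2:  [Mixin2 Beta object] + [Top Right Beta object] + [Top]
  take Top:  [Beta object] + [Top Right Beta object] + [Top]
  take Right:  [Beta object] + [Right Beta object]
  take Beta:  [Beta object] + [Beta object]
  take object:  [object] + [object]
MRO: Root Base Mixin2 Top Right Beta object
Right sits at index 4.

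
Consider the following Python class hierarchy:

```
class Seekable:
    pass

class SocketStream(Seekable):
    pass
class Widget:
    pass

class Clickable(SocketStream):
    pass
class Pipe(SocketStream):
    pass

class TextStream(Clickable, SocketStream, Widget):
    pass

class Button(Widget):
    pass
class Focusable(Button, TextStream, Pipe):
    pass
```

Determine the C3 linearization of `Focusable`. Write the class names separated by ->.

Focusable -> Button -> TextStream -> Clickable -> Pipe -> SocketStream -> Seekable -> Widget -> object

L[Focusable] = Focusable + merge(L[Button], L[TextStream], L[Pipe], [Button TextStream Pipe])
  take Button:  [Button Widget object] + [TextStream Clickable SocketStream Seekable Widget object] + [Pipe SocketStream Seekable object] + [Button TextStream Pipe]
  take TextStream:  [Widget object] + [TextStream Clickable SocketStream Seekable Widget object] + [Pipe SocketStream Seekable object] + [TextStream Pipe]
  take Clickable:  [Widget object] + [Clickable SocketStream Seekable Widget object] + [Pipe SocketStream Seekable object] + [Pipe]
  take Pipe:  [Widget object] + [SocketStream Seekable Widget object] + [Pipe SocketStream Seekable object] + [Pipe]
  take SocketStream:  [Widget object] + [SocketStream Seekable Widget object] + [SocketStream Seekable object]
  take Seekable:  [Widget object] + [Seekable Widget object] + [Seekable object]
  take Widget:  [Widget object] + [Widget object] + [object]
  take object:  [object] + [object] + [object]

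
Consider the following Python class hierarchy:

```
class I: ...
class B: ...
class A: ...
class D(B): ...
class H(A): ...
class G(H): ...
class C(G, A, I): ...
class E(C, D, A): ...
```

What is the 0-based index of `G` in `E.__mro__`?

L[E] = E + merge(L[C], L[D], L[A], [C D A])
  take C:  [C G H A I object] + [D B object] + [A object] + [C D A]
  take G:  [G H A I object] + [D B object] + [A object] + [D A]
  take H:  [H A I object] + [D B object] + [A object] + [D A]
  take D:  [A I object] + [D B object] + [A object] + [D A]
  take A:  [A I object] + [B object] + [A object] + [A]
  take I:  [I object] + [B object] + [object]
  take B:  [object] + [B object] + [object]
  take object:  [object] + [object] + [object]
MRO: E C G H D A I B object
G sits at index 2.

2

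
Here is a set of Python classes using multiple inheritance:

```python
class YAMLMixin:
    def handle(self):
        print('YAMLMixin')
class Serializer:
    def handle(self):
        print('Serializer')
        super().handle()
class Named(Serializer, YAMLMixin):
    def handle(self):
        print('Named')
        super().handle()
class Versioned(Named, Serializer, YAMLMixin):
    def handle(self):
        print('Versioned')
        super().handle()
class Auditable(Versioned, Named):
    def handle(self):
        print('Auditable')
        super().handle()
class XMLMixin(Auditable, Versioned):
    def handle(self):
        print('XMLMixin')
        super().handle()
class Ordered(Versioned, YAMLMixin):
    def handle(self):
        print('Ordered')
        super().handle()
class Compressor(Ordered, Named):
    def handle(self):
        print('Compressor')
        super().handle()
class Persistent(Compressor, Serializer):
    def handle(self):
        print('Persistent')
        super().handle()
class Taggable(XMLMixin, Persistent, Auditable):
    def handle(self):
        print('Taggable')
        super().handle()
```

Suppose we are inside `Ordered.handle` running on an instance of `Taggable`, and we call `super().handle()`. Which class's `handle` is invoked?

Versioned

L[Taggable] = Taggable + merge(L[XMLMixin], L[Persistent], L[Auditable], [XMLMixin Persistent Auditable])
  take XMLMixin:  [XMLMixin Auditable Versioned Named Serializer YAMLMixin object] + [Persistent Compressor Ordered Versioned Named Serializer YAMLMixin object] + [Auditable Versioned Named Serializer YAMLMixin object] + [XMLMixin Persistent Auditable]
  take Persistent:  [Auditable Versioned Named Serializer YAMLMixin object] + [Persistent Compressor Ordered Versioned Named Serializer YAMLMixin object] + [Auditable Versioned Named Serializer YAMLMixin object] + [Persistent Auditable]
  take Auditable:  [Auditable Versioned Named Serializer YAMLMixin object] + [Compressor Ordered Versioned Named Serializer YAMLMixin object] + [Auditable Versioned Named Serializer YAMLMixin object] + [Auditable]
  take Compressor:  [Versioned Named Serializer YAMLMixin object] + [Compressor Ordered Versioned Named Serializer YAMLMixin object] + [Versioned Named Serializer YAMLMixin object]
  take Ordered:  [Versioned Named Serializer YAMLMixin object] + [Ordered Versioned Named Serializer YAMLMixin object] + [Versioned Named Serializer YAMLMixin object]
  take Versioned:  [Versioned Named Serializer YAMLMixin object] + [Versioned Named Serializer YAMLMixin object] + [Versioned Named Serializer YAMLMixin object]
  take Named:  [Named Serializer YAMLMixin object] + [Named Serializer YAMLMixin object] + [Named Serializer YAMLMixin object]
  take Serializer:  [Serializer YAMLMixin object] + [Serializer YAMLMixin object] + [Serializer YAMLMixin object]
  take YAMLMixin:  [YAMLMixin object] + [YAMLMixin object] + [YAMLMixin object]
  take object:  [object] + [object] + [object]
MRO: Taggable XMLMixin Persistent Auditable Compressor Ordered Versioned Named Serializer YAMLMixin object
super() in Ordered.handle on a Taggable instance goes to the class after Ordered in Taggable's MRO: Versioned.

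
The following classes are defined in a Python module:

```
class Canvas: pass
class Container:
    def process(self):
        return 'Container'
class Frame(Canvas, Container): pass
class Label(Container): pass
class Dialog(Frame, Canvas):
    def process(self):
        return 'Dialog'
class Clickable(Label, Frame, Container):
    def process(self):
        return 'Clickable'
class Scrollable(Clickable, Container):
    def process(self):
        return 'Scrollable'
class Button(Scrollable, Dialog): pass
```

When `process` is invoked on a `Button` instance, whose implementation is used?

L[Button] = Button + merge(L[Scrollable], L[Dialog], [Scrollable Dialog])
  take Scrollable:  [Scrollable Clickable Label Frame Canvas Container object] + [Dialog Frame Canvas Container object] + [Scrollable Dialog]
  take Clickable:  [Clickable Label Frame Canvas Container object] + [Dialog Frame Canvas Container object] + [Dialog]
  take Label:  [Label Frame Canvas Container object] + [Dialog Frame Canvas Container object] + [Dialog]
  take Dialog:  [Frame Canvas Container object] + [Dialog Frame Canvas Container object] + [Dialog]
  take Frame:  [Frame Canvas Container object] + [Frame Canvas Container object]
  take Canvas:  [Canvas Container object] + [Canvas Container object]
  take Container:  [Container object] + [Container object]
  take object:  [object] + [object]
MRO: Button Scrollable Clickable Label Dialog Frame Canvas Container object
process is defined in: Clickable, Container, Dialog, Scrollable. First along the MRO is Scrollable.

Scrollable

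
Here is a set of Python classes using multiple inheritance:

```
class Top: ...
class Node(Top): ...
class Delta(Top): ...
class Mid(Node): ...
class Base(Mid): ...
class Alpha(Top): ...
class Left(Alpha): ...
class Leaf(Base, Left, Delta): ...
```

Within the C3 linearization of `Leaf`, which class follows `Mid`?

L[Leaf] = Leaf + merge(L[Base], L[Left], L[Delta], [Base Left Delta])
  take Base:  [Base Mid Node Top object] + [Left Alpha Top object] + [Delta Top object] + [Base Left Delta]
  take Mid:  [Mid Node Top object] + [Left Alpha Top object] + [Delta Top object] + [Left Delta]
  take Node:  [Node Top object] + [Left Alpha Top object] + [Delta Top object] + [Left Delta]
  take Left:  [Top object] + [Left Alpha Top object] + [Delta Top object] + [Left Delta]
  take Alpha:  [Top object] + [Alpha Top object] + [Delta Top object] + [Delta]
  take Delta:  [Top object] + [Top object] + [Delta Top object] + [Delta]
  take Top:  [Top object] + [Top object] + [Top object]
  take object:  [object] + [object] + [object]
MRO: Leaf Base Mid Node Left Alpha Delta Top object
Mid is at position 2; next is Node.

Node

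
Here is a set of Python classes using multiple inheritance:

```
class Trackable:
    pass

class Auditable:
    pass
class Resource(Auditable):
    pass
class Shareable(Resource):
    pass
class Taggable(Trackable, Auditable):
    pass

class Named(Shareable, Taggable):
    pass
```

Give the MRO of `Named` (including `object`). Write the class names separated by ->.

Named -> Shareable -> Resource -> Taggable -> Trackable -> Auditable -> object

L[Named] = Named + merge(L[Shareable], L[Taggable], [Shareable Taggable])
  take Shareable:  [Shareable Resource Auditable object] + [Taggable Trackable Auditable object] + [Shareable Taggable]
  take Resource:  [Resource Auditable object] + [Taggable Trackable Auditable object] + [Taggable]
  take Taggable:  [Auditable object] + [Taggable Trackable Auditable object] + [Taggable]
  take Trackable:  [Auditable object] + [Trackable Auditable object]
  take Auditable:  [Auditable object] + [Auditable object]
  take object:  [object] + [object]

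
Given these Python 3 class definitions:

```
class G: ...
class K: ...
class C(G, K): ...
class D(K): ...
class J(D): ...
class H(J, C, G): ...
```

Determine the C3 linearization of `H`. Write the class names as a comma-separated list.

L[H] = H + merge(L[J], L[C], L[G], [J C G])
  take J:  [J D K object] + [C G K object] + [G object] + [J C G]
  take D:  [D K object] + [C G K object] + [G object] + [C G]
  take C:  [K object] + [C G K object] + [G object] + [C G]
  take G:  [K object] + [G K object] + [G object] + [G]
  take K:  [K object] + [K object] + [object]
  take object:  [object] + [object] + [object]

H, J, D, C, G, K, object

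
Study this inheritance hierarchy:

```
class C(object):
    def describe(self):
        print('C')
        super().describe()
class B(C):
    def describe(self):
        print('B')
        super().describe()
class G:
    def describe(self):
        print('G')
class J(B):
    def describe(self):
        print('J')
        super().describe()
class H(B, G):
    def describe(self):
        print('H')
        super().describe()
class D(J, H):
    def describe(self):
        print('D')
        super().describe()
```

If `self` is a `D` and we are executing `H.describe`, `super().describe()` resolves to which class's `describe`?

B

L[D] = D + merge(L[J], L[H], [J H])
  take J:  [J B C object] + [H B C G object] + [J H]
  take H:  [B C object] + [H B C G object] + [H]
  take B:  [B C object] + [B C G object]
  take C:  [C object] + [C G object]
  take G:  [object] + [G object]
  take object:  [object] + [object]
MRO: D J H B C G object
super() in H.describe on a D instance goes to the class after H in D's MRO: B.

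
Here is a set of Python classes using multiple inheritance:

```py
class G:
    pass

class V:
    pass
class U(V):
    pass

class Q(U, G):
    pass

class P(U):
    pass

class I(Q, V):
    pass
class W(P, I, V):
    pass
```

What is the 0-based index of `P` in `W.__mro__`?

1

L[W] = W + merge(L[P], L[I], L[V], [P I V])
  take P:  [P U V object] + [I Q U V G object] + [V object] + [P I V]
  take I:  [U V object] + [I Q U V G object] + [V object] + [I V]
  take Q:  [U V object] + [Q U V G object] + [V object] + [V]
  take U:  [U V object] + [U V G object] + [V object] + [V]
  take V:  [V object] + [V G object] + [V object] + [V]
  take G:  [object] + [G object] + [object]
  take object:  [object] + [object] + [object]
MRO: W P I Q U V G object
P sits at index 1.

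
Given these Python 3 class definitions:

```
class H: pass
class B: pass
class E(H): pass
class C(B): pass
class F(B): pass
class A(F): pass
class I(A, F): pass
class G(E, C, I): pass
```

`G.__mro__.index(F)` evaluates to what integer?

6

L[G] = G + merge(L[E], L[C], L[I], [E C I])
  take E:  [E H object] + [C B object] + [I A F B object] + [E C I]
  take H:  [H object] + [C B object] + [I A F B object] + [C I]
  take C:  [object] + [C B object] + [I A F B object] + [C I]
  take I:  [object] + [B object] + [I A F B object] + [I]
  take A:  [object] + [B object] + [A F B object]
  take F:  [object] + [B object] + [F B object]
  take B:  [object] + [B object] + [B object]
  take object:  [object] + [object] + [object]
MRO: G E H C I A F B object
F sits at index 6.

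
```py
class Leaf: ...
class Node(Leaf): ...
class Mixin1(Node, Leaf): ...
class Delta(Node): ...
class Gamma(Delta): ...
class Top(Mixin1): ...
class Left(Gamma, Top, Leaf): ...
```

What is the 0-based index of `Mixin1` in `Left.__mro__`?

L[Left] = Left + merge(L[Gamma], L[Top], L[Leaf], [Gamma Top Leaf])
  take Gamma:  [Gamma Delta Node Leaf object] + [Top Mixin1 Node Leaf object] + [Leaf object] + [Gamma Top Leaf]
  take Delta:  [Delta Node Leaf object] + [Top Mixin1 Node Leaf object] + [Leaf object] + [Top Leaf]
  take Top:  [Node Leaf object] + [Top Mixin1 Node Leaf object] + [Leaf object] + [Top Leaf]
  take Mixin1:  [Node Leaf object] + [Mixin1 Node Leaf object] + [Leaf object] + [Leaf]
  take Node:  [Node Leaf object] + [Node Leaf object] + [Leaf object] + [Leaf]
  take Leaf:  [Leaf object] + [Leaf object] + [Leaf object] + [Leaf]
  take object:  [object] + [object] + [object]
MRO: Left Gamma Delta Top Mixin1 Node Leaf object
Mixin1 sits at index 4.

4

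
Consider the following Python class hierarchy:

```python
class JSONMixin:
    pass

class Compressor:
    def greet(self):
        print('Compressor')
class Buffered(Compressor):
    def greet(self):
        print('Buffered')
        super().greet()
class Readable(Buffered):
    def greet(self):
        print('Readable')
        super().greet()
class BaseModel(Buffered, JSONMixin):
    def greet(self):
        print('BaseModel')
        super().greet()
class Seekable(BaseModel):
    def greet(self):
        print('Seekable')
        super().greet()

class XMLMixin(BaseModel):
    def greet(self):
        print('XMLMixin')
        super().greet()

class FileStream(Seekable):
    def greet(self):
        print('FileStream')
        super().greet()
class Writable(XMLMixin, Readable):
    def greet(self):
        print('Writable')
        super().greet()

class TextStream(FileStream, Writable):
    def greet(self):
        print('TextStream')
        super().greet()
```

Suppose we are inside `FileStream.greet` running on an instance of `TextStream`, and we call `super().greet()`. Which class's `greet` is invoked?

L[TextStream] = TextStream + merge(L[FileStream], L[Writable], [FileStream Writable])
  take FileStream:  [FileStream Seekable BaseModel Buffered Compressor JSONMixin object] + [Writable XMLMixin BaseModel Readable Buffered Compressor JSONMixin object] + [FileStream Writable]
  take Seekable:  [Seekable BaseModel Buffered Compressor JSONMixin object] + [Writable XMLMixin BaseModel Readable Buffered Compressor JSONMixin object] + [Writable]
  take Writable:  [BaseModel Buffered Compressor JSONMixin object] + [Writable XMLMixin BaseModel Readable Buffered Compressor JSONMixin object] + [Writable]
  take XMLMixin:  [BaseModel Buffered Compressor JSONMixin object] + [XMLMixin BaseModel Readable Buffered Compressor JSONMixin object]
  take BaseModel:  [BaseModel Buffered Compressor JSONMixin object] + [BaseModel Readable Buffered Compressor JSONMixin object]
  take Readable:  [Buffered Compressor JSONMixin object] + [Readable Buffered Compressor JSONMixin object]
  take Buffered:  [Buffered Compressor JSONMixin object] + [Buffered Compressor JSONMixin object]
  take Compressor:  [Compressor JSONMixin object] + [Compressor JSONMixin object]
  take JSONMixin:  [JSONMixin object] + [JSONMixin object]
  take object:  [object] + [object]
MRO: TextStream FileStream Seekable Writable XMLMixin BaseModel Readable Buffered Compressor JSONMixin object
super() in FileStream.greet on a TextStream instance goes to the class after FileStream in TextStream's MRO: Seekable.

Seekable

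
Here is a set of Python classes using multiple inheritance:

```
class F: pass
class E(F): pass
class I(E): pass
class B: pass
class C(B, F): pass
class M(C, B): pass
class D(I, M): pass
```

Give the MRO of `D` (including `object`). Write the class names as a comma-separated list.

L[D] = D + merge(L[I], L[M], [I M])
  take I:  [I E F object] + [M C B F object] + [I M]
  take E:  [E F object] + [M C B F object] + [M]
  take M:  [F object] + [M C B F object] + [M]
  take C:  [F object] + [C B F object]
  take B:  [F object] + [B F object]
  take F:  [F object] + [F object]
  take object:  [object] + [object]

D, I, E, M, C, B, F, object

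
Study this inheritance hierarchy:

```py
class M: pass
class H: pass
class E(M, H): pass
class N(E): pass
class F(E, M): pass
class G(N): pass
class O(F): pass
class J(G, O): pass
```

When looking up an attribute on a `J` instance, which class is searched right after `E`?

M

L[J] = J + merge(L[G], L[O], [G O])
  take G:  [G N E M H object] + [O F E M H object] + [G O]
  take N:  [N E M H object] + [O F E M H object] + [O]
  take O:  [E M H object] + [O F E M H object] + [O]
  take F:  [E M H object] + [F E M H object]
  take E:  [E M H object] + [E M H object]
  take M:  [M H object] + [M H object]
  take H:  [H object] + [H object]
  take object:  [object] + [object]
MRO: J G N O F E M H object
E is at position 5; next is M.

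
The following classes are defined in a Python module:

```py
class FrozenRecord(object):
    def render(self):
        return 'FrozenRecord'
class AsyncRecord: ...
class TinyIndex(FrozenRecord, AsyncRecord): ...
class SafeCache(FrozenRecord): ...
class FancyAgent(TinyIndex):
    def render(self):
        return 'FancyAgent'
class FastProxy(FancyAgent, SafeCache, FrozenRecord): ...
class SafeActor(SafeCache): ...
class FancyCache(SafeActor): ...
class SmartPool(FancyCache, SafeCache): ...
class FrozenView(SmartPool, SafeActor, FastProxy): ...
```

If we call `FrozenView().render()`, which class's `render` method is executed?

FancyAgent

L[FrozenView] = FrozenView + merge(L[SmartPool], L[SafeActor], L[FastProxy], [SmartPool SafeActor FastProxy])
  take SmartPool:  [SmartPool FancyCache SafeActor SafeCache FrozenRecord object] + [SafeActor SafeCache FrozenRecord object] + [FastProxy FancyAgent TinyIndex SafeCache FrozenRecord AsyncRecord object] + [SmartPool SafeActor FastProxy]
  take FancyCache:  [FancyCache SafeActor SafeCache FrozenRecord object] + [SafeActor SafeCache FrozenRecord object] + [FastProxy FancyAgent TinyIndex SafeCache FrozenRecord AsyncRecord object] + [SafeActor FastProxy]
  take SafeActor:  [SafeActor SafeCache FrozenRecord object] + [SafeActor SafeCache FrozenRecord object] + [FastProxy FancyAgent TinyIndex SafeCache FrozenRecord AsyncRecord object] + [SafeActor FastProxy]
  take FastProxy:  [SafeCache FrozenRecord object] + [SafeCache FrozenRecord object] + [FastProxy FancyAgent TinyIndex SafeCache FrozenRecord AsyncRecord object] + [FastProxy]
  take FancyAgent:  [SafeCache FrozenRecord object] + [SafeCache FrozenRecord object] + [FancyAgent TinyIndex SafeCache FrozenRecord AsyncRecord object]
  take TinyIndex:  [SafeCache FrozenRecord object] + [SafeCache FrozenRecord object] + [TinyIndex SafeCache FrozenRecord AsyncRecord object]
  take SafeCache:  [SafeCache FrozenRecord object] + [SafeCache FrozenRecord object] + [SafeCache FrozenRecord AsyncRecord object]
  take FrozenRecord:  [FrozenRecord object] + [FrozenRecord object] + [FrozenRecord AsyncRecord object]
  take AsyncRecord:  [object] + [object] + [AsyncRecord object]
  take object:  [object] + [object] + [object]
MRO: FrozenView SmartPool FancyCache SafeActor FastProxy FancyAgent TinyIndex SafeCache FrozenRecord AsyncRecord object
render is defined in: FancyAgent, FrozenRecord. First along the MRO is FancyAgent.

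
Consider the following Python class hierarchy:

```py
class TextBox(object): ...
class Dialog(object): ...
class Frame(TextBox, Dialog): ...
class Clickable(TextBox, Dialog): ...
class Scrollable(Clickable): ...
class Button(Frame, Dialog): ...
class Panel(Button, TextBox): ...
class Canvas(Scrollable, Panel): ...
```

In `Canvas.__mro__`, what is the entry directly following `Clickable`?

Panel

L[Canvas] = Canvas + merge(L[Scrollable], L[Panel], [Scrollable Panel])
  take Scrollable:  [Scrollable Clickable TextBox Dialog object] + [Panel Button Frame TextBox Dialog object] + [Scrollable Panel]
  take Clickable:  [Clickable TextBox Dialog object] + [Panel Button Frame TextBox Dialog object] + [Panel]
  take Panel:  [TextBox Dialog object] + [Panel Button Frame TextBox Dialog object] + [Panel]
  take Button:  [TextBox Dialog object] + [Button Frame TextBox Dialog object]
  take Frame:  [TextBox Dialog object] + [Frame TextBox Dialog object]
  take TextBox:  [TextBox Dialog object] + [TextBox Dialog object]
  take Dialog:  [Dialog object] + [Dialog object]
  take object:  [object] + [object]
MRO: Canvas Scrollable Clickable Panel Button Frame TextBox Dialog object
Clickable is at position 2; next is Panel.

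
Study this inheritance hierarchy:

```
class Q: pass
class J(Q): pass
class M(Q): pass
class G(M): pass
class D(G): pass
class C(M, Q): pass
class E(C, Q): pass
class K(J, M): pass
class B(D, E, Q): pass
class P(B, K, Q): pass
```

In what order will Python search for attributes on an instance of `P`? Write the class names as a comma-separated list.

L[P] = P + merge(L[B], L[K], L[Q], [B K Q])
  take B:  [B D G E C M Q object] + [K J M Q object] + [Q object] + [B K Q]
  take D:  [D G E C M Q object] + [K J M Q object] + [Q object] + [K Q]
  take G:  [G E C M Q object] + [K J M Q object] + [Q object] + [K Q]
  take E:  [E C M Q object] + [K J M Q object] + [Q object] + [K Q]
  take C:  [C M Q object] + [K J M Q object] + [Q object] + [K Q]
  take K:  [M Q object] + [K J M Q object] + [Q object] + [K Q]
  take J:  [M Q object] + [J M Q object] + [Q object] + [Q]
  take M:  [M Q object] + [M Q object] + [Q object] + [Q]
  take Q:  [Q object] + [Q object] + [Q object] + [Q]
  take object:  [object] + [object] + [object]

P, B, D, G, E, C, K, J, M, Q, object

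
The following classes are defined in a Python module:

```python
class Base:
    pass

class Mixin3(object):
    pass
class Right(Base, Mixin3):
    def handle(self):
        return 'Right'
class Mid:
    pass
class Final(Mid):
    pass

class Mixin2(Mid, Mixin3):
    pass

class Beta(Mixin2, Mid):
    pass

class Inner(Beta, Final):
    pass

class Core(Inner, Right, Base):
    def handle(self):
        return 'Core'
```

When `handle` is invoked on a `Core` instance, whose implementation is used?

L[Core] = Core + merge(L[Inner], L[Right], L[Base], [Inner Right Base])
  take Inner:  [Inner Beta Mixin2 Final Mid Mixin3 object] + [Right Base Mixin3 object] + [Base object] + [Inner Right Base]
  take Beta:  [Beta Mixin2 Final Mid Mixin3 object] + [Right Base Mixin3 object] + [Base object] + [Right Base]
  take Mixin2:  [Mixin2 Final Mid Mixin3 object] + [Right Base Mixin3 object] + [Base object] + [Right Base]
  take Final:  [Final Mid Mixin3 object] + [Right Base Mixin3 object] + [Base object] + [Right Base]
  take Mid:  [Mid Mixin3 object] + [Right Base Mixin3 object] + [Base object] + [Right Base]
  take Right:  [Mixin3 object] + [Right Base Mixin3 object] + [Base object] + [Right Base]
  take Base:  [Mixin3 object] + [Base Mixin3 object] + [Base object] + [Base]
  take Mixin3:  [Mixin3 object] + [Mixin3 object] + [object]
  take object:  [object] + [object] + [object]
MRO: Core Inner Beta Mixin2 Final Mid Right Base Mixin3 object
handle is defined in: Core, Right. First along the MRO is Core.

Core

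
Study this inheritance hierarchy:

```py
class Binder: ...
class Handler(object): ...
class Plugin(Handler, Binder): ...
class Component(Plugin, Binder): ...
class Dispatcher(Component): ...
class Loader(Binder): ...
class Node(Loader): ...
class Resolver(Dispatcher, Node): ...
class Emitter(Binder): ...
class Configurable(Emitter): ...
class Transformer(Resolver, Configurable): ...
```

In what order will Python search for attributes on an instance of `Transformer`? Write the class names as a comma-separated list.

Transformer, Resolver, Dispatcher, Component, Plugin, Handler, Node, Loader, Configurable, Emitter, Binder, object

L[Transformer] = Transformer + merge(L[Resolver], L[Configurable], [Resolver Configurable])
  take Resolver:  [Resolver Dispatcher Component Plugin Handler Node Loader Binder object] + [Configurable Emitter Binder object] + [Resolver Configurable]
  take Dispatcher:  [Dispatcher Component Plugin Handler Node Loader Binder object] + [Configurable Emitter Binder object] + [Configurable]
  take Component:  [Component Plugin Handler Node Loader Binder object] + [Configurable Emitter Binder object] + [Configurable]
  take Plugin:  [Plugin Handler Node Loader Binder object] + [Configurable Emitter Binder object] + [Configurable]
  take Handler:  [Handler Node Loader Binder object] + [Configurable Emitter Binder object] + [Configurable]
  take Node:  [Node Loader Binder object] + [Configurable Emitter Binder object] + [Configurable]
  take Loader:  [Loader Binder object] + [Configurable Emitter Binder object] + [Configurable]
  take Configurable:  [Binder object] + [Configurable Emitter Binder object] + [Configurable]
  take Emitter:  [Binder object] + [Emitter Binder object]
  take Binder:  [Binder object] + [Binder object]
  take object:  [object] + [object]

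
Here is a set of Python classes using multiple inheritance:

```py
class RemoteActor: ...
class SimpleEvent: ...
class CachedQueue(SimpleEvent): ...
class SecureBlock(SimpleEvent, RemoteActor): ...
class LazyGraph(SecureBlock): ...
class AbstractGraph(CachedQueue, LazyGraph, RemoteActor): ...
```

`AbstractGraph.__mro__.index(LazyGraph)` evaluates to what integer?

L[AbstractGraph] = AbstractGraph + merge(L[CachedQueue], L[LazyGraph], L[RemoteActor], [CachedQueue LazyGraph RemoteActor])
  take CachedQueue:  [CachedQueue SimpleEvent object] + [LazyGraph SecureBlock SimpleEvent RemoteActor object] + [RemoteActor object] + [CachedQueue LazyGraph RemoteActor]
  take LazyGraph:  [SimpleEvent object] + [LazyGraph SecureBlock SimpleEvent RemoteActor object] + [RemoteActor object] + [LazyGraph RemoteActor]
  take SecureBlock:  [SimpleEvent object] + [SecureBlock SimpleEvent RemoteActor object] + [RemoteActor object] + [RemoteActor]
  take SimpleEvent:  [SimpleEvent object] + [SimpleEvent RemoteActor object] + [RemoteActor object] + [RemoteActor]
  take RemoteActor:  [object] + [RemoteActor object] + [RemoteActor object] + [RemoteActor]
  take object:  [object] + [object] + [object]
MRO: AbstractGraph CachedQueue LazyGraph SecureBlock SimpleEvent RemoteActor object
LazyGraph sits at index 2.

2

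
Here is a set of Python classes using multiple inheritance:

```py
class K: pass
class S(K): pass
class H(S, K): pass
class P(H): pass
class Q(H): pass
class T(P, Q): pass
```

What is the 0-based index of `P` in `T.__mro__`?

1

L[T] = T + merge(L[P], L[Q], [P Q])
  take P:  [P H S K object] + [Q H S K object] + [P Q]
  take Q:  [H S K object] + [Q H S K object] + [Q]
  take H:  [H S K object] + [H S K object]
  take S:  [S K object] + [S K object]
  take K:  [K object] + [K object]
  take object:  [object] + [object]
MRO: T P Q H S K object
P sits at index 1.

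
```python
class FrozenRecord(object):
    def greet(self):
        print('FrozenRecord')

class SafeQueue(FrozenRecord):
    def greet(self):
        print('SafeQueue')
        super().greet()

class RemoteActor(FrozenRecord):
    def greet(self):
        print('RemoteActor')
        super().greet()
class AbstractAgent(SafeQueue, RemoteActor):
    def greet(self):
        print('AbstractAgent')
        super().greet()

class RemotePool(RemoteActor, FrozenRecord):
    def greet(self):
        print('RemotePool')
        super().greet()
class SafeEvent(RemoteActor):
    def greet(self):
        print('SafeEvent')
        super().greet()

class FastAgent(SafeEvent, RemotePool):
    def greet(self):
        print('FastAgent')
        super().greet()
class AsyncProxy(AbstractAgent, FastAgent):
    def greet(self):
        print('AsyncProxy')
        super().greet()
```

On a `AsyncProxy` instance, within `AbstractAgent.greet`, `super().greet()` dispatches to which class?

SafeQueue

L[AsyncProxy] = AsyncProxy + merge(L[AbstractAgent], L[FastAgent], [AbstractAgent FastAgent])
  take AbstractAgent:  [AbstractAgent SafeQueue RemoteActor FrozenRecord object] + [FastAgent SafeEvent RemotePool RemoteActor FrozenRecord object] + [AbstractAgent FastAgent]
  take SafeQueue:  [SafeQueue RemoteActor FrozenRecord object] + [FastAgent SafeEvent RemotePool RemoteActor FrozenRecord object] + [FastAgent]
  take FastAgent:  [RemoteActor FrozenRecord object] + [FastAgent SafeEvent RemotePool RemoteActor FrozenRecord object] + [FastAgent]
  take SafeEvent:  [RemoteActor FrozenRecord object] + [SafeEvent RemotePool RemoteActor FrozenRecord object]
  take RemotePool:  [RemoteActor FrozenRecord object] + [RemotePool RemoteActor FrozenRecord object]
  take RemoteActor:  [RemoteActor FrozenRecord object] + [RemoteActor FrozenRecord object]
  take FrozenRecord:  [FrozenRecord object] + [FrozenRecord object]
  take object:  [object] + [object]
MRO: AsyncProxy AbstractAgent SafeQueue FastAgent SafeEvent RemotePool RemoteActor FrozenRecord object
super() in AbstractAgent.greet on a AsyncProxy instance goes to the class after AbstractAgent in AsyncProxy's MRO: SafeQueue.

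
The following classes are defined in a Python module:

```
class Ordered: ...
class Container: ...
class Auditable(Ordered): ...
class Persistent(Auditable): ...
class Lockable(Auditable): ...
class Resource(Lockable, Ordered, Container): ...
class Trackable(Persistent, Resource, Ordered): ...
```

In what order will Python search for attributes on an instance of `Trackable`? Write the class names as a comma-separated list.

Trackable, Persistent, Resource, Lockable, Auditable, Ordered, Container, object

L[Trackable] = Trackable + merge(L[Persistent], L[Resource], L[Ordered], [Persistent Resource Ordered])
  take Persistent:  [Persistent Auditable Ordered object] + [Resource Lockable Auditable Ordered Container object] + [Ordered object] + [Persistent Resource Ordered]
  take Resource:  [Auditable Ordered object] + [Resource Lockable Auditable Ordered Container object] + [Ordered object] + [Resource Ordered]
  take Lockable:  [Auditable Ordered object] + [Lockable Auditable Ordered Container object] + [Ordered object] + [Ordered]
  take Auditable:  [Auditable Ordered object] + [Auditable Ordered Container object] + [Ordered object] + [Ordered]
  take Ordered:  [Ordered object] + [Ordered Container object] + [Ordered object] + [Ordered]
  take Container:  [object] + [Container object] + [object]
  take object:  [object] + [object] + [object]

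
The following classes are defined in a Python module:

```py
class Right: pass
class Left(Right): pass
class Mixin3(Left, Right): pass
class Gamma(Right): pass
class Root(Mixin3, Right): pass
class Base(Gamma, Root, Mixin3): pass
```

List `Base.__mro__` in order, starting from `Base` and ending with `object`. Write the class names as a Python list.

L[Base] = Base + merge(L[Gamma], L[Root], L[Mixin3], [Gamma Root Mixin3])
  take Gamma:  [Gamma Right object] + [Root Mixin3 Left Right object] + [Mixin3 Left Right object] + [Gamma Root Mixin3]
  take Root:  [Right object] + [Root Mixin3 Left Right object] + [Mixin3 Left Right object] + [Root Mixin3]
  take Mixin3:  [Right object] + [Mixin3 Left Right object] + [Mixin3 Left Right object] + [Mixin3]
  take Left:  [Right object] + [Left Right object] + [Left Right object]
  take Right:  [Right object] + [Right object] + [Right object]
  take object:  [object] + [object] + [object]

[Base, Gamma, Root, Mixin3, Left, Right, object]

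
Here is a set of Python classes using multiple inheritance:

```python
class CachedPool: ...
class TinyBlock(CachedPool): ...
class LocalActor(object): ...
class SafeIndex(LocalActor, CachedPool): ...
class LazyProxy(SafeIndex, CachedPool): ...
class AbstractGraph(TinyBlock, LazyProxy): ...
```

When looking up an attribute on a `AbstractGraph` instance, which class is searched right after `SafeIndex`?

L[AbstractGraph] = AbstractGraph + merge(L[TinyBlock], L[LazyProxy], [TinyBlock LazyProxy])
  take TinyBlock:  [TinyBlock CachedPool object] + [LazyProxy SafeIndex LocalActor CachedPool object] + [TinyBlock LazyProxy]
  take LazyProxy:  [CachedPool object] + [LazyProxy SafeIndex LocalActor CachedPool object] + [LazyProxy]
  take SafeIndex:  [CachedPool object] + [SafeIndex LocalActor CachedPool object]
  take LocalActor:  [CachedPool object] + [LocalActor CachedPool object]
  take CachedPool:  [CachedPool object] + [CachedPool object]
  take object:  [object] + [object]
MRO: AbstractGraph TinyBlock LazyProxy SafeIndex LocalActor CachedPool object
SafeIndex is at position 3; next is LocalActor.

LocalActor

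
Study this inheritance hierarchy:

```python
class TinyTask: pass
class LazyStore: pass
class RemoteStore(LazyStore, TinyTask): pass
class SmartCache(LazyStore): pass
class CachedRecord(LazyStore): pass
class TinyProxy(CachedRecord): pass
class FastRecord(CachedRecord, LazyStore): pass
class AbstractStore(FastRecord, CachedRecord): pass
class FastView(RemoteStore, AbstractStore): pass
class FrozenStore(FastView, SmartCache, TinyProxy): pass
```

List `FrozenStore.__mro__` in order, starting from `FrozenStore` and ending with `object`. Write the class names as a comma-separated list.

L[FrozenStore] = FrozenStore + merge(L[FastView], L[SmartCache], L[TinyProxy], [FastView SmartCache TinyProxy])
  take FastView:  [FastView RemoteStore AbstractStore FastRecord CachedRecord LazyStore TinyTask object] + [SmartCache LazyStore object] + [TinyProxy CachedRecord LazyStore object] + [FastView SmartCache TinyProxy]
  take RemoteStore:  [RemoteStore AbstractStore FastRecord CachedRecord LazyStore TinyTask object] + [SmartCache LazyStore object] + [TinyProxy CachedRecord LazyStore object] + [SmartCache TinyProxy]
  take AbstractStore:  [AbstractStore FastRecord CachedRecord LazyStore TinyTask object] + [SmartCache LazyStore object] + [TinyProxy CachedRecord LazyStore object] + [SmartCache TinyProxy]
  take FastRecord:  [FastRecord CachedRecord LazyStore TinyTask object] + [SmartCache LazyStore object] + [TinyProxy CachedRecord LazyStore object] + [SmartCache TinyProxy]
  take SmartCache:  [CachedRecord LazyStore TinyTask object] + [SmartCache LazyStore object] + [TinyProxy CachedRecord LazyStore object] + [SmartCache TinyProxy]
  take TinyProxy:  [CachedRecord LazyStore TinyTask object] + [LazyStore object] + [TinyProxy CachedRecord LazyStore object] + [TinyProxy]
  take CachedRecord:  [CachedRecord LazyStore TinyTask object] + [LazyStore object] + [CachedRecord LazyStore object]
  take LazyStore:  [LazyStore TinyTask object] + [LazyStore object] + [LazyStore object]
  take TinyTask:  [TinyTask object] + [object] + [object]
  take object:  [object] + [object] + [object]

FrozenStore, FastView, RemoteStore, AbstractStore, FastRecord, SmartCache, TinyProxy, CachedRecord, LazyStore, TinyTask, object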